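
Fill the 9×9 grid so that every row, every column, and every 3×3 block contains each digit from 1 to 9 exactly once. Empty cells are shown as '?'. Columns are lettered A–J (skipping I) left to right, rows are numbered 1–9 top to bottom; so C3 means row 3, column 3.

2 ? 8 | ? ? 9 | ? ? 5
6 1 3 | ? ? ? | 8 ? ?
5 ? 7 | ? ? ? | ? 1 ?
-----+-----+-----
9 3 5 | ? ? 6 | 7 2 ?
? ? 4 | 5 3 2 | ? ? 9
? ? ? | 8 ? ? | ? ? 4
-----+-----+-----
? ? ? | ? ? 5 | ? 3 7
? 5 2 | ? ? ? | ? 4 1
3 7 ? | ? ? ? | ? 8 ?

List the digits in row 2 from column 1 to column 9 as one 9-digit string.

613754892

B1 = 4 (sole candidate).
J2 = 2: row 2 has {1,3,6,8}; col 9 has {1,4,5,7,9}; box has {1,5,8} → only 2 remains.
B3 = 9 (sole candidate).
J4 = 8 (sole candidate).
H5 = 6 (sole candidate).
H6 = 5 (sole candidate).
A8 = 8 (sole candidate).
J9 = 6 (sole candidate).
H1 = 7 (sole candidate).
H2 = 9: row 2 has {1,2,3,6,8}; col 8 has {1,2,3,4,5,6,7,8}; box has {1,2,5,7,8} → only 9 remains.
J3 = 3 (sole candidate).
B5 = 8 (sole candidate).
G5 = 1 (sole candidate).
G6 = 3 (sole candidate).
B7 = 6 (sole candidate).
G8 = 9 (sole candidate).
G1 = 6 (sole candidate).
G3 = 4 (sole candidate).
A5 = 7 (sole candidate).
A6 = 1 (sole candidate).
B6 = 2 (sole candidate).
C6 = 6 (sole candidate).
F6 = 7 (sole candidate).
A7 = 4 (sole candidate).
G7 = 2 (sole candidate).
F8 = 3 (sole candidate).
G9 = 5 (sole candidate).
E1 = 1 (sole candidate).
F2 = 4: row 2 has {1,2,3,6,8,9}; col 6 has {2,3,5,6,7,9}; box has {1,9} → only 4 remains.
F3 = 8 (sole candidate).
E4 = 4 (sole candidate).
E6 = 9 (sole candidate).
E7 = 8 (sole candidate).
E9 = 2 (sole candidate).
F9 = 1 (sole candidate).
D1 = 3 (sole candidate).
D2 = 7: row 2 has {1,2,3,4,6,8,9}; col 4 has {3,5,8}; box has {1,3,4,8,9} → only 7 remains.
E2 = 5: row 2 has {1,2,3,4,6,7,8,9}; col 5 has {1,2,3,4,8,9}; box has {1,3,4,7,8,9} → only 5 remains.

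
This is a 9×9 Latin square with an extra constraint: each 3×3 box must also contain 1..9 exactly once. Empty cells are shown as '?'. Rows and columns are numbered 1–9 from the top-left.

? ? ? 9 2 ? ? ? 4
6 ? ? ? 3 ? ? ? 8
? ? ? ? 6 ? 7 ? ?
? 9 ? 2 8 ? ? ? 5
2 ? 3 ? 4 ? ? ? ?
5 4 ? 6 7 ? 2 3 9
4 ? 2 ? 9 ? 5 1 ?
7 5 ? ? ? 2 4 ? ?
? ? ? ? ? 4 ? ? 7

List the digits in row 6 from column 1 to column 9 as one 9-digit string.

r4c1 = 1 (sole candidate).
r4c6 = 3 (sole candidate).
r4c7 = 6 (sole candidate).
r5c9 = 1 (sole candidate).
r6c3 = 8: row 6 has {2,3,4,5,6,7,9}; col 3 has {2,3}; box has {1,2,3,4,5,9} → only 8 remains.
r6c6 = 1: row 6 has {2,3,4,5,6,7,8,9}; col 6 has {2,3,4}; box has {2,3,4,6,7,8} → only 1 remains.

548671239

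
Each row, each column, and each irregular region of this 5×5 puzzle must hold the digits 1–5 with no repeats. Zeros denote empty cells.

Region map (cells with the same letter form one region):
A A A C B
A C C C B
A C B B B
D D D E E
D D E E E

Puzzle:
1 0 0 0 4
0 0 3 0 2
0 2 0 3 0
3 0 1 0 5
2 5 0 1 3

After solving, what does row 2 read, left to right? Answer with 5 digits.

51342

r1c2 = 3: row 1 has {1,4}; col 2 has {2,5}; region has {1} → only 3 remains.
r1c4 = 5: row 1 has {1,3,4}; col 4 has {1,3}; region has {2,3} → only 5 remains.
r2c4 = 4: row 2 has {2,3}; col 4 has {1,3,5}; region has {2,3,5} → only 4 remains.
r3c3 = 5: row 3 has {2,3}; col 3 has {1,3}; region has {2,3,4} → only 5 remains.
r3c5 = 1: row 3 has {2,3,5}; col 5 has {2,3,4,5}; region has {2,3,4,5} → only 1 remains.
r4c2 = 4: row 4 has {1,3,5}; col 2 has {2,3,5}; region has {1,2,3,5} → only 4 remains.
r4c4 = 2: row 4 has {1,3,4,5}; col 4 has {1,3,4,5}; region has {1,3,5} → only 2 remains.
r5c3 = 4: row 5 has {1,2,3,5}; col 3 has {1,3,5}; region has {1,2,3,5} → only 4 remains.
r1c3 = 2: row 1 has {1,3,4,5}; col 3 has {1,3,4,5}; region has {1,3} → only 2 remains.
r2c1 = 5: row 2 has {2,3,4}; col 1 has {1,2,3}; region has {1,2,3} → only 5 remains.
r2c2 = 1: row 2 has {2,3,4,5}; col 2 has {2,3,4,5}; region has {2,3,4,5} → only 1 remains.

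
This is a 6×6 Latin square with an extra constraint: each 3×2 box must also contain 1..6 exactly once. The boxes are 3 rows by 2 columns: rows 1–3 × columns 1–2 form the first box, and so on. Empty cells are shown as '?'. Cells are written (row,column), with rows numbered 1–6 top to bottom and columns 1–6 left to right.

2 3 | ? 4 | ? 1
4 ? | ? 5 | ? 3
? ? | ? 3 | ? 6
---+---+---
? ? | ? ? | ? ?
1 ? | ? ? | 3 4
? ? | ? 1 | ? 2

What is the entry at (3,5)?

(1,3) = 6 (sole candidate).
(1,5) = 5 (sole candidate).
(2,5) = 2 (sole candidate).
(3,1) = 5 (sole candidate).
(3,2) = 1 (sole candidate).
(3,3) = 2 (sole candidate).
(3,5) = 4: row 3 has {1,2,3,5,6}; col 5 has {2,3,5}; box has {1,2,3,5,6} → only 4 remains.

4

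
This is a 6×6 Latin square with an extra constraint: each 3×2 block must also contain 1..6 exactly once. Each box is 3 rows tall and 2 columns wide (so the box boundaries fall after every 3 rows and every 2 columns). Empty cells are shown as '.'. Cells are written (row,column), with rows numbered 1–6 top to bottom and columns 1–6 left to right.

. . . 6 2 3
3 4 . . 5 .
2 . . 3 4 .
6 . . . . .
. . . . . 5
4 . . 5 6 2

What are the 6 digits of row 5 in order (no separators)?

(5,1) = 1: row 5 has {5}; col 1 has {2,3,4,6}; box has {4,6} → only 1 remains.
(5,5) = 3: row 5 has {1,5}; col 5 has {2,4,5,6}; box has {2,5,6} → only 3 remains.
(6,2) = 3 (sole candidate).
(6,3) = 1 (sole candidate).
(1,1) = 5 (sole candidate).
(1,2) = 1 (sole candidate).
(1,3) = 4 (sole candidate).
(2,3) = 2 (sole candidate).
(2,4) = 1 (sole candidate).
(2,6) = 6 (sole candidate).
(3,2) = 6 (sole candidate).
(3,3) = 5 (sole candidate).
(3,6) = 1 (sole candidate).
(4,3) = 3 (sole candidate).
(4,5) = 1 (sole candidate).
(4,6) = 4 (sole candidate).
(5,2) = 2: row 5 has {1,3,5}; col 2 has {1,3,4,6}; box has {1,3,4,6} → only 2 remains.
(5,3) = 6: row 5 has {1,2,3,5}; col 3 has {1,2,3,4,5}; box has {1,3,5} → only 6 remains.
(5,4) = 4: row 5 has {1,2,3,5,6}; col 4 has {1,3,5,6}; box has {1,3,5,6} → only 4 remains.

126435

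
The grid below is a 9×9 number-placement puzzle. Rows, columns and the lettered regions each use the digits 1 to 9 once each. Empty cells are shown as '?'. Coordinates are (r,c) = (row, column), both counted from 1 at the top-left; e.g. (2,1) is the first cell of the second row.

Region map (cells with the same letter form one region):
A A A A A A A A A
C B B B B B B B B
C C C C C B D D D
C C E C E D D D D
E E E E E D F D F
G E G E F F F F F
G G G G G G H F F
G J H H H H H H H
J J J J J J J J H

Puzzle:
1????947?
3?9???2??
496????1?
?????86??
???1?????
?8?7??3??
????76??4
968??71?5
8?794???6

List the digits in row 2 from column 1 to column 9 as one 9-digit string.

(7,7) = 9: row 7 has {4,6,7}; col 7 has {1,2,3,4,6}; region has {1,5,6,7,8} → only 9 remains.
(9,7) = 5: row 9 has {4,6,7,8,9}; col 7 has {1,2,3,4,6,9}; region has {4,6,7,8,9} → only 5 remains.
(3,7) = 7: row 3 has {1,4,6,9}; col 7 has {1,2,3,4,5,6,9}; region has {1,6,8} → only 7 remains.
(5,7) = 8: row 5 has {1}; col 7 has {1,2,3,4,5,6,7,9}; region has {3,4} → only 8 remains.
(4,2) = 1: in row 4, 1 can only go here (every other open cell in that row sees a 1).
(4,1) = 7: in row 4, 7 can only go here (every other open cell in that row sees a 7).
(5,9) = 7: in row 5, 7 can only go here (every other open cell in that row sees a 7).
(2,2) = 7: in row 2, 7 can only go here (every other open cell in that row sees a 7).
(6,3) = 4: in row 6, 4 can only go here (every other open cell in that row sees a 4).
(4,8) = 4: in row 4, 4 can only go here (every other open cell in that row sees a 4).
(5,2) = 4: in row 5, 4 can only go here (every other open cell in that row sees a 4).
(7,3) = 1: in row 7, 1 can only go here (every other open cell in that row sees a 1).
(7,4) = 8: in row 7, 8 can only go here (every other open cell in that row sees an 8).
(3,5) = 8: in row 3, 8 can only go here (every other open cell in that row sees an 8).
(1,9) = 8: in row 1, 8 can only go here (every other open cell in that row sees an 8).
(2,9) = 1: row 2 has {2,3,7,9}; col 9 has {4,5,6,7,8}; region has {2,7,9} → only 1 remains.
(2,8) = 8: in row 2, 8 can only go here (every other open cell in that row sees an 8).
(7,2) = 3: in row 7, 3 can only go here (every other open cell in that row sees a 3).
(9,2) = 2: row 9 has {4,5,6,7,8,9}; col 2 has {1,3,4,6,7,8,9}; region has {4,5,6,7,8,9} → only 2 remains.
(9,8) = 3: row 9 has {2,4,5,6,7,8,9}; col 8 has {1,4,7,8}; region has {2,4,5,6,7,8,9} → only 3 remains.
(1,2) = 5: row 1 has {1,4,7,8,9}; col 2 has {1,2,3,4,6,7,8,9}; region has {1,4,7,8,9} → only 5 remains.
(8,8) = 2: row 8 has {1,5,6,7,8,9}; col 8 has {1,3,4,7,8}; region has {1,5,6,7,8,9} → only 2 remains.
(9,6) = 1: row 9 has {2,3,4,5,6,7,8,9}; col 6 has {6,7,8,9}; region has {2,3,4,5,6,7,8,9} → only 1 remains.
(7,8) = 5: row 7 has {1,3,4,6,7,8,9}; col 8 has {1,2,3,4,7,8}; region has {3,4,7,8} → only 5 remains.
(8,5) = 3: row 8 has {1,2,5,6,7,8,9}; col 5 has {4,7,8}; region has {1,2,5,6,7,8,9} → only 3 remains.
(5,8) = 9: row 5 has {1,4,7,8}; col 8 has {1,2,3,4,5,7,8}; region has {1,4,6,7,8} → only 9 remains.
(6,6) = 2: row 6 has {3,4,7,8}; col 6 has {1,6,7,8,9}; region has {3,4,5,7,8} → only 2 remains.
(6,8) = 6: row 6 has {2,3,4,7,8}; col 8 has {1,2,3,4,5,7,8,9}; region has {2,3,4,5,7,8} → only 6 remains.
(6,9) = 9: row 6 has {2,3,4,6,7,8}; col 9 has {1,4,5,6,7,8}; region has {2,3,4,5,6,7,8} → only 9 remains.
(7,1) = 2: row 7 has {1,3,4,5,6,7,8,9}; col 1 has {1,3,4,7,8,9}; region has {1,3,4,6,7,8,9} → only 2 remains.
(8,4) = 4: row 8 has {1,2,3,5,6,7,8,9}; col 4 has {1,7,8,9}; region has {1,2,3,5,6,7,8,9} → only 4 remains.
(6,1) = 5: row 6 has {2,3,4,6,7,8,9}; col 1 has {1,2,3,4,7,8,9}; region has {1,2,3,4,6,7,8,9} → only 5 remains.
(6,5) = 1: row 6 has {2,3,4,5,6,7,8,9}; col 5 has {3,4,7,8}; region has {2,3,4,5,6,7,8,9} → only 1 remains.
(5,1) = 6: row 5 has {1,4,7,8,9}; col 1 has {1,2,3,4,5,7,8,9}; region has {1,4,7,8} → only 6 remains.
(2,6) = 4: in row 2, 4 can only go here (every other open cell in that row sees a 4).
(4,5) = 9: in row 4, 9 can only go here (every other open cell in that row sees a 9).
(1,4) = 3: in column 4, 3 can only go here (every other open cell in that column sees a 3).
(1,3) = 2: row 1 has {1,3,4,5,7,8,9}; col 3 has {1,4,6,7,8,9}; region has {1,3,4,5,7,8,9} → only 2 remains.
(1,5) = 6: row 1 has {1,2,3,4,5,7,8,9}; col 5 has {1,3,4,7,8,9}; region has {1,2,3,4,5,7,8,9} → only 6 remains.
(2,5) = 5: row 2 has {1,2,3,4,7,8,9}; col 5 has {1,3,4,6,7,8,9}; region has {1,2,4,7,8,9} → only 5 remains.
(3,6) = 3: row 3 has {1,4,6,7,8,9}; col 6 has {1,2,4,6,7,8,9}; region has {1,2,4,5,7,8,9} → only 3 remains.
(3,9) = 2: row 3 has {1,3,4,6,7,8,9}; col 9 has {1,4,5,6,7,8,9}; region has {1,4,6,7,8,9} → only 2 remains.
(4,9) = 3: row 4 has {1,4,6,7,8,9}; col 9 has {1,2,4,5,6,7,8,9}; region has {1,2,4,6,7,8,9} → only 3 remains.
(5,5) = 2: row 5 has {1,4,6,7,8,9}; col 5 has {1,3,4,5,6,7,8,9}; region has {1,4,6,7,8,9} → only 2 remains.
(5,6) = 5: row 5 has {1,2,4,6,7,8,9}; col 6 has {1,2,3,4,6,7,8,9}; region has {1,2,3,4,6,7,8,9} → only 5 remains.
(2,4) = 6: row 2 has {1,2,3,4,5,7,8,9}; col 4 has {1,3,4,7,8,9}; region has {1,2,3,4,5,7,8,9} → only 6 remains.

379654281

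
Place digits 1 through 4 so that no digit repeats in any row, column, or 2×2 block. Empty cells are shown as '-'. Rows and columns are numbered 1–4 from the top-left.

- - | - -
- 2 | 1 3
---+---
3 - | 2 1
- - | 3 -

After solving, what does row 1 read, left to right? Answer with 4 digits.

1342

row 1, column 3 = 4: row 1 has {}; col 3 has {1,2,3}; box has {1,3} → only 4 remains.
row 1, column 4 = 2: row 1 has {4}; col 4 has {1,3}; box has {1,3,4} → only 2 remains.
row 2, column 1 = 4: row 2 has {1,2,3}; col 1 has {3}; box has {2} → only 4 remains.
row 3, column 2 = 4: row 3 has {1,2,3}; col 2 has {2}; box has {3} → only 4 remains.
row 4, column 2 = 1: row 4 has {3}; col 2 has {2,4}; box has {3,4} → only 1 remains.
row 4, column 4 = 4: row 4 has {1,3}; col 4 has {1,2,3}; box has {1,2,3} → only 4 remains.
row 1, column 1 = 1: row 1 has {2,4}; col 1 has {3,4}; box has {2,4} → only 1 remains.
row 1, column 2 = 3: row 1 has {1,2,4}; col 2 has {1,2,4}; box has {1,2,4} → only 3 remains.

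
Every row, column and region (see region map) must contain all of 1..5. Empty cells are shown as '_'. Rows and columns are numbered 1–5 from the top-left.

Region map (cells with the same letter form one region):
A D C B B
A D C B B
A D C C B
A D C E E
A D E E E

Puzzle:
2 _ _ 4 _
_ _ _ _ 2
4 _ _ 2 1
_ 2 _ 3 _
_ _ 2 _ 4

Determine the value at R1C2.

1

R2C4 = 5 (sole candidate).
R4C5 = 5 (sole candidate).
R5C4 = 1 (sole candidate).
R1C5 = 3 (sole candidate).
R4C1 = 1 (sole candidate).
R4C3 = 4 (sole candidate).
R2C1 = 3 (sole candidate).
R2C3 = 1 (sole candidate).
R5C1 = 5 (sole candidate).
R5C2 = 3 (sole candidate).
R1C3 = 5 (sole candidate).
R2C2 = 4 (sole candidate).
R3C2 = 5 (sole candidate).
R3C3 = 3 (sole candidate).
R1C2 = 1: row 1 has {2,3,4,5}; col 2 has {2,3,4,5}; region has {2,3,4,5} → only 1 remains.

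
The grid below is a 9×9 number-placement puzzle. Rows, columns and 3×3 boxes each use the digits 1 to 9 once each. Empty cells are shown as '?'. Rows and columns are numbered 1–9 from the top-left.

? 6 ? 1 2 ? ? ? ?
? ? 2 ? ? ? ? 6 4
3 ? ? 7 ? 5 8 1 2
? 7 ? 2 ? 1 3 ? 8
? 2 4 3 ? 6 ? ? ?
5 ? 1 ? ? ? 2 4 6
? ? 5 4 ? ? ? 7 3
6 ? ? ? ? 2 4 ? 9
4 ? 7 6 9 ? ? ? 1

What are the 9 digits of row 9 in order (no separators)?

row 3, column 3 = 9: row 3 has {1,2,3,5,7,8}; col 3 has {1,2,4,5,7}; box has {2,3,6} → only 9 remains.
row 4, column 1 = 9: row 4 has {1,2,3,7,8}; col 1 has {3,4,5,6}; box has {1,2,4,5,7} → only 9 remains.
row 4, column 3 = 6: row 4 has {1,2,3,7,8,9}; col 3 has {1,2,4,5,7,9}; box has {1,2,4,5,7,9} → only 6 remains.
row 4, column 8 = 5: row 4 has {1,2,3,6,7,8,9}; col 8 has {1,4,6,7}; box has {2,3,4,6,8} → only 5 remains.
row 5, column 1 = 8: row 5 has {2,3,4,6}; col 1 has {3,4,5,6,9}; box has {1,2,4,5,6,7,9} → only 8 remains.
row 5, column 8 = 9: row 5 has {2,3,4,6,8}; col 8 has {1,4,5,6,7}; box has {2,3,4,5,6,8} → only 9 remains.
row 5, column 9 = 7: row 5 has {2,3,4,6,8,9}; col 9 has {1,2,3,4,6,8,9}; box has {2,3,4,5,6,8,9} → only 7 remains.
row 6, column 2 = 3: row 6 has {1,2,4,5,6}; col 2 has {2,6,7}; box has {1,2,4,5,6,7,8,9} → only 3 remains.
row 7, column 6 = 8: row 7 has {3,4,5,7}; col 6 has {1,2,5,6}; box has {2,4,6,9} → only 8 remains.
row 7, column 7 = 6: row 7 has {3,4,5,7,8}; col 7 has {2,3,4,8}; box has {1,3,4,7,9} → only 6 remains.
row 8, column 4 = 5: row 8 has {2,4,6,9}; col 4 has {1,2,3,4,6,7}; box has {2,4,6,8,9} → only 5 remains.
row 8, column 8 = 8: row 8 has {2,4,5,6,9}; col 8 has {1,4,5,6,7,9}; box has {1,3,4,6,7,9} → only 8 remains.
row 9, column 2 = 8: row 9 has {1,4,6,7,9}; col 2 has {2,3,6,7}; box has {4,5,6,7} → only 8 remains.
row 9, column 6 = 3: row 9 has {1,4,6,7,8,9}; col 6 has {1,2,5,6,8}; box has {2,4,5,6,8,9} → only 3 remains.
row 9, column 7 = 5: row 9 has {1,3,4,6,7,8,9}; col 7 has {2,3,4,6,8}; box has {1,3,4,6,7,8,9} → only 5 remains.
row 9, column 8 = 2: row 9 has {1,3,4,5,6,7,8,9}; col 8 has {1,4,5,6,7,8,9}; box has {1,3,4,5,6,7,8,9} → only 2 remains.

487693521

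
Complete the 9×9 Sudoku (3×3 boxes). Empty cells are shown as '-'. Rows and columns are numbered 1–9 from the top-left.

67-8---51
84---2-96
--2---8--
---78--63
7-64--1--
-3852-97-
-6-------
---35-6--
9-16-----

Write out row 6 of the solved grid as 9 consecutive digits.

row 2, column 4 = 1 (sole candidate).
row 3, column 4 = 9 (sole candidate).
row 6, column 9 = 4: row 6 has {2,3,5,7,8,9}; col 9 has {1,3,6}; box has {1,3,6,7,9} → only 4 remains.
row 7, column 4 = 2 (sole candidate).
row 3, column 9 = 7 (sole candidate).
row 6, column 1 = 1: row 6 has {2,3,4,5,7,8,9}; col 1 has {6,7,8,9}; box has {3,6,7,8} → only 1 remains.
row 6, column 6 = 6: row 6 has {1,2,3,4,5,7,8,9}; col 6 has {2}; box has {2,4,5,7,8} → only 6 remains.

138526974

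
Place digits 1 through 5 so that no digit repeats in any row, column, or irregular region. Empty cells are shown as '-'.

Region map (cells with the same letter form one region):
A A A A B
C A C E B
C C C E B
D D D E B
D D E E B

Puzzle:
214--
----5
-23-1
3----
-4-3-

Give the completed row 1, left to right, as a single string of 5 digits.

r1c4 = 5: row 1 has {1,2,4}; col 4 has {3}; region has {1,2,4} → only 5 remains.
r1c5 = 3: row 1 has {1,2,4,5}; col 5 has {1,5}; region has {1,5} → only 3 remains.

21453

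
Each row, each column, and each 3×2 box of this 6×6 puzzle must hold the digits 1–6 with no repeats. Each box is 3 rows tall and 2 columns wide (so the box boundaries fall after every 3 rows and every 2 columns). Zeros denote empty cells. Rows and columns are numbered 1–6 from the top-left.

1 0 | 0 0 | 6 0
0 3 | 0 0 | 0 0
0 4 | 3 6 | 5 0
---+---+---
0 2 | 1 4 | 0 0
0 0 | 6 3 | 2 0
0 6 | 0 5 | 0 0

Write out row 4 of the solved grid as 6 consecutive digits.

521436

r1c2 = 5: row 1 has {1,6}; col 2 has {2,3,4,6}; box has {1,3,4} → only 5 remains.
r1c4 = 2: row 1 has {1,5,6}; col 4 has {3,4,5,6}; box has {3,6} → only 2 remains.
r2c4 = 1: row 2 has {3}; col 4 has {2,3,4,5,6}; box has {2,3,6} → only 1 remains.
r2c5 = 4: row 2 has {1,3}; col 5 has {2,5,6}; box has {5,6} → only 4 remains.
r2c6 = 2: row 2 has {1,3,4}; col 6 has {}; box has {4,5,6} → only 2 remains.
r3c1 = 2: row 3 has {3,4,5,6}; col 1 has {1}; box has {1,3,4,5} → only 2 remains.
r3c6 = 1: row 3 has {2,3,4,5,6}; col 6 has {2}; box has {2,4,5,6} → only 1 remains.
r4c5 = 3: row 4 has {1,2,4}; col 5 has {2,4,5,6}; box has {2} → only 3 remains.
r5c2 = 1: row 5 has {2,3,6}; col 2 has {2,3,4,5,6}; box has {2,6} → only 1 remains.
r6c3 = 2: row 6 has {5,6}; col 3 has {1,3,6}; box has {1,3,4,5,6} → only 2 remains.
r6c5 = 1: row 6 has {2,5,6}; col 5 has {2,3,4,5,6}; box has {2,3} → only 1 remains.
r6c6 = 4: row 6 has {1,2,5,6}; col 6 has {1,2}; box has {1,2,3} → only 4 remains.
r1c3 = 4: row 1 has {1,2,5,6}; col 3 has {1,2,3,6}; box has {1,2,3,6} → only 4 remains.
r1c6 = 3: row 1 has {1,2,4,5,6}; col 6 has {1,2,4}; box has {1,2,4,5,6} → only 3 remains.
r2c1 = 6: row 2 has {1,2,3,4}; col 1 has {1,2}; box has {1,2,3,4,5} → only 6 remains.
r2c3 = 5: row 2 has {1,2,3,4,6}; col 3 has {1,2,3,4,6}; box has {1,2,3,4,6} → only 5 remains.
r4c1 = 5: row 4 has {1,2,3,4}; col 1 has {1,2,6}; box has {1,2,6} → only 5 remains.
r4c6 = 6: row 4 has {1,2,3,4,5}; col 6 has {1,2,3,4}; box has {1,2,3,4} → only 6 remains.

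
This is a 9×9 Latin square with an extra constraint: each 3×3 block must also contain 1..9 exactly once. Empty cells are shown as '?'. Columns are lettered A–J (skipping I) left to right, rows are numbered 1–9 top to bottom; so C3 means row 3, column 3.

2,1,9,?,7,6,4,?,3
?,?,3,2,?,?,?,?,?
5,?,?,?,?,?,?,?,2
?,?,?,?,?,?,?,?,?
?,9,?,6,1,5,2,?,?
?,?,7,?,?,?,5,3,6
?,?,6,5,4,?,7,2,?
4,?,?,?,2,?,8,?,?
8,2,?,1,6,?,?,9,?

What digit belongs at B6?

D1 = 8 (sole candidate).
H1 = 5 (sole candidate).
A5 = 3 (sole candidate).
A6 = 1 (sole candidate).
A7 = 9 (sole candidate).
B7 = 3 (sole candidate).
F7 = 8 (sole candidate).
J7 = 1 (sole candidate).
H8 = 6 (sole candidate).
J8 = 5 (sole candidate).
C9 = 5 (sole candidate).
G9 = 3 (sole candidate).
J9 = 4 (sole candidate).
A4 = 6 (sole candidate).
B8 = 7 (sole candidate).
C8 = 1 (sole candidate).
F9 = 7 (sole candidate).
A2 = 7 (sole candidate).
E2 = 5 (hidden single in row 2).
H3 = 7 (hidden single in row 3).
B4 = 5 (hidden single in row 4).
J5 = 7 (hidden single in row 5).
D4 = 7 (hidden single in row 4).
F6 = 2 (hidden single in row 6).
C4 = 2 (hidden single in row 4).
Singles propagation stalls; B6 is still open with candidates {4,8}.
  Try B6 = 4: this forces C5=8, H5=4, D6=9, E6=8, D8=3, F8=9, C3=4; then D3 has no candidate left — contradiction.
So B6 = 8.

8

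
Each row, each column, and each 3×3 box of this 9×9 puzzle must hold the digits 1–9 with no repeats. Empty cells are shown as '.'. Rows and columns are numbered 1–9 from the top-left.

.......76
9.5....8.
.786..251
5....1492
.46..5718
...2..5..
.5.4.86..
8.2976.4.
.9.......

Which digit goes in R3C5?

R2C7 = 3 (sole candidate).
R2C9 = 4 (sole candidate).
R5C4 = 3 (sole candidate).
R5C5 = 9 (sole candidate).
R6C9 = 3 (sole candidate).
R8C7 = 1 (sole candidate).
R8C9 = 5 (sole candidate).
R9C7 = 8 (sole candidate).
R9C9 = 7 (sole candidate).
R1C7 = 9 (sole candidate).
R5C1 = 2 (sole candidate).
R6C8 = 6 (sole candidate).
R7C9 = 9 (sole candidate).
R8C2 = 3 (sole candidate).
R4C2 = 8 (sole candidate).
R4C4 = 7 (sole candidate).
R4C5 = 6 (sole candidate).
R6C2 = 1 (sole candidate).
R6C6 = 4 (sole candidate).
R1C2 = 2 (sole candidate).
R1C6 = 3 (sole candidate).
R2C2 = 6 (sole candidate).
R2C4 = 1 (sole candidate).
R2C5 = 2 (sole candidate).
R2C6 = 7 (sole candidate).
R3C5 = 4: row 3 has {1,2,5,6,7,8}; col 5 has {2,6,7,9}; box has {1,2,3,6,7} → only 4 remains.

4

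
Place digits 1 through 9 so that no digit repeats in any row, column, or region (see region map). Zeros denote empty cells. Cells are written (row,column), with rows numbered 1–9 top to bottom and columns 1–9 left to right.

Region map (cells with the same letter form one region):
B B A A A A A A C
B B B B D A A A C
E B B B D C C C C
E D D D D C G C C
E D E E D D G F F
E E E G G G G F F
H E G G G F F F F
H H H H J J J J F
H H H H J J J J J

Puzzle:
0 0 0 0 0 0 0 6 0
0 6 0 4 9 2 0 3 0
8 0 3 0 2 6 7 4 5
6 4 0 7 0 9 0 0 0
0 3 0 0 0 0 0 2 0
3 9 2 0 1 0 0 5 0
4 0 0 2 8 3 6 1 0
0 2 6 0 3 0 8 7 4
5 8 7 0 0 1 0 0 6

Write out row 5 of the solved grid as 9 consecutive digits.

(3,2) = 1 (sole candidate).
(3,4) = 9 (sole candidate).
(4,5) = 5 (sole candidate).
(4,7) = 3 (sole candidate).
(4,8) = 8 (sole candidate).
(5,5) = 6: row 5 has {2,3}; col 5 has {1,2,3,5,8,9}; region has {2,3,4,5,7,9} → only 6 remains.
(5,6) = 8: row 5 has {2,3,6}; col 6 has {1,2,3,6,9}; region has {2,3,4,5,6,7,9} → only 8 remains.
(6,4) = 6 (sole candidate).
(6,7) = 4 (sole candidate).
(8,4) = 1 (sole candidate).
(8,6) = 5 (sole candidate).
(9,4) = 3 (sole candidate).
(9,5) = 4 (sole candidate).
(9,8) = 9 (sole candidate).
(1,5) = 7 (sole candidate).
(1,6) = 4 (sole candidate).
(2,1) = 7 (sole candidate).
(2,9) = 1 (sole candidate).
(4,3) = 1 (sole candidate).
(4,9) = 2 (sole candidate).
(5,1) = 1: row 5 has {2,3,6,8}; col 1 has {3,4,5,6,7,8}; region has {2,3,6,8,9} → only 1 remains.
(5,4) = 5: row 5 has {1,2,3,6,8}; col 4 has {1,2,3,4,6,7,9}; region has {1,2,3,6,8,9} → only 5 remains.
(5,7) = 9: row 5 has {1,2,3,5,6,8}; col 7 has {3,4,6,7,8}; region has {1,2,3,4,6,8} → only 9 remains.
(5,9) = 7: row 5 has {1,2,3,5,6,8,9}; col 9 has {1,2,4,5,6}; region has {1,2,3,4,5,6} → only 7 remains.
(6,6) = 7 (sole candidate).
(6,9) = 8 (sole candidate).
(7,2) = 7 (sole candidate).
(7,3) = 5 (sole candidate).
(7,9) = 9 (sole candidate).
(8,1) = 9 (sole candidate).
(9,7) = 2 (sole candidate).
(1,1) = 2 (sole candidate).
(1,2) = 5 (sole candidate).
(1,4) = 8 (sole candidate).
(1,7) = 1 (sole candidate).
(1,9) = 3 (sole candidate).
(2,3) = 8 (sole candidate).
(2,7) = 5 (sole candidate).
(5,3) = 4: row 5 has {1,2,3,5,6,7,8,9}; col 3 has {1,2,3,5,6,7,8}; region has {1,2,3,5,6,7,8,9} → only 4 remains.

134568927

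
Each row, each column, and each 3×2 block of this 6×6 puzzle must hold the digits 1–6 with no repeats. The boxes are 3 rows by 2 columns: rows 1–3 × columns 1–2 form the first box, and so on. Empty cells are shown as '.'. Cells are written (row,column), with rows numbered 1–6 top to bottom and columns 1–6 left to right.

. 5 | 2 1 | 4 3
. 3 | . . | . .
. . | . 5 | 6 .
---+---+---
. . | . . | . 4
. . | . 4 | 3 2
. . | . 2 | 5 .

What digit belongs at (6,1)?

3

(1,1) = 6 (sole candidate).
(2,4) = 6 (sole candidate).
(3,6) = 1 (sole candidate).
(4,4) = 3 (sole candidate).
(4,5) = 1 (sole candidate).
(6,6) = 6 (sole candidate).
(2,3) = 4 (sole candidate).
(2,5) = 2 (sole candidate).
(2,6) = 5 (sole candidate).
(3,3) = 3 (sole candidate).
(6,3) = 1 (sole candidate).
(2,1) = 1 (sole candidate).
(5,1) = 5 (sole candidate).
(5,3) = 6 (sole candidate).
(6,2) = 4 (sole candidate).
(3,2) = 2 (sole candidate).
(4,1) = 2 (sole candidate).
(4,2) = 6 (sole candidate).
(4,3) = 5 (sole candidate).
(5,2) = 1 (sole candidate).
(6,1) = 3: row 6 has {1,2,4,5,6}; col 1 has {1,2,5,6}; box has {1,2,4,5,6} → only 3 remains.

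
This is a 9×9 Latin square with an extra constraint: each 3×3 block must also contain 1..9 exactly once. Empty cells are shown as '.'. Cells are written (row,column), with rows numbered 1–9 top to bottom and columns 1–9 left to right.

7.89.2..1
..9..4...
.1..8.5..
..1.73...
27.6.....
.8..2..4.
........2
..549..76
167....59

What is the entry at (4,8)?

6

(9,5) = 3: row 9 has {1,5,6,7,9}; col 5 has {2,7,8,9}; box has {4,9} → only 3 remains.
(9,6) = 8: row 9 has {1,3,5,6,7,9}; col 6 has {2,3,4}; box has {3,4,9} → only 8 remains.
(9,7) = 4: row 9 has {1,3,5,6,7,8,9}; col 7 has {5}; box has {2,5,6,7,9} → only 4 remains.
(8,6) = 1: row 8 has {4,5,6,7,9}; col 6 has {2,3,4,8}; box has {3,4,8,9} → only 1 remains.
(9,4) = 2: row 9 has {1,3,4,5,6,7,8,9}; col 4 has {4,6,9}; box has {1,3,4,8,9} → only 2 remains.
(1,2) = 4: in row 1, 4 can only go here (every other open cell in that row sees a 4).
(1,5) = 5: in row 1, 5 can only go here (every other open cell in that row sees a 5).
(7,5) = 6: row 7 has {2}; col 5 has {2,3,5,7,8,9}; box has {1,2,3,4,8,9} → only 6 remains.
(2,5) = 1: row 2 has {4,9}; col 5 has {2,3,5,6,7,8,9}; box has {2,4,5,8,9} → only 1 remains.
(5,5) = 4: row 5 has {2,6,7}; col 5 has {1,2,3,5,6,7,8,9}; box has {2,3,6,7} → only 4 remains.
(5,3) = 3: row 5 has {2,4,6,7}; col 3 has {1,5,7,8,9}; box has {1,2,7,8} → only 3 remains.
(6,3) = 6: row 6 has {2,4,8}; col 3 has {1,3,5,7,8,9}; box has {1,2,3,7,8} → only 6 remains.
(7,3) = 4: row 7 has {2,6}; col 3 has {1,3,5,6,7,8,9}; box has {1,5,6,7} → only 4 remains.
(3,3) = 2: row 3 has {1,5,8}; col 3 has {1,3,4,5,6,7,8,9}; box has {1,4,7,8,9} → only 2 remains.
(3,9) = 4: in row 3, 4 can only go here (every other open cell in that row sees a 4).
(3,8) = 9: in row 3, 9 can only go here (every other open cell in that row sees a 9).
(4,1) = 4: in row 4, 4 can only go here (every other open cell in that row sees a 4).
(8,2) = 2: in row 8, 2 can only go here (every other open cell in that row sees a 2).
(6,4) = 1: in column 4, 1 can only go here (every other open cell in that column sees a 1).
(4,4) = 8: in column 4, 8 can only go here (every other open cell in that column sees an 8).
(4,9) = 5: row 4 has {1,3,4,7,8}; col 9 has {1,2,4,6,9}; box has {4} → only 5 remains.
(5,9) = 8: row 5 has {2,3,4,6,7}; col 9 has {1,2,4,5,6,9}; box has {4,5} → only 8 remains.
(4,2) = 9: row 4 has {1,3,4,5,7,8}; col 2 has {1,2,4,6,7,8}; box has {1,2,3,4,6,7,8} → only 9 remains.
(5,8) = 1: row 5 has {2,3,4,6,7,8}; col 8 has {4,5,7,9}; box has {4,5,8} → only 1 remains.
(6,1) = 5: row 6 has {1,2,4,6,8}; col 1 has {1,2,4,7}; box has {1,2,3,4,6,7,8,9} → only 5 remains.
(6,6) = 9: row 6 has {1,2,4,5,6,8}; col 6 has {1,2,3,4,8}; box has {1,2,3,4,6,7,8} → only 9 remains.
(7,2) = 3: row 7 has {2,4,6}; col 2 has {1,2,4,6,7,8,9}; box has {1,2,4,5,6,7} → only 3 remains.
(7,8) = 8: row 7 has {2,3,4,6}; col 8 has {1,4,5,7,9}; box has {2,4,5,6,7,9} → only 8 remains.
(8,1) = 8: row 8 has {1,2,4,5,6,7,9}; col 1 has {1,2,4,5,7}; box has {1,2,3,4,5,6,7} → only 8 remains.
(8,7) = 3: row 8 has {1,2,4,5,6,7,8,9}; col 7 has {4,5}; box has {2,4,5,6,7,8,9} → only 3 remains.
(1,7) = 6: row 1 has {1,2,4,5,7,8,9}; col 7 has {3,4,5}; box has {1,4,5,9} → only 6 remains.
(1,8) = 3: row 1 has {1,2,4,5,6,7,8,9}; col 8 has {1,4,5,7,8,9}; box has {1,4,5,6,9} → only 3 remains.
(2,2) = 5: row 2 has {1,4,9}; col 2 has {1,2,3,4,6,7,8,9}; box has {1,2,4,7,8,9} → only 5 remains.
(2,8) = 2: row 2 has {1,4,5,9}; col 8 has {1,3,4,5,7,8,9}; box has {1,3,4,5,6,9} → only 2 remains.
(2,9) = 7: row 2 has {1,2,4,5,9}; col 9 has {1,2,4,5,6,8,9}; box has {1,2,3,4,5,6,9} → only 7 remains.
(4,7) = 2: row 4 has {1,3,4,5,7,8,9}; col 7 has {3,4,5,6}; box has {1,4,5,8} → only 2 remains.
(4,8) = 6: row 4 has {1,2,3,4,5,7,8,9}; col 8 has {1,2,3,4,5,7,8,9}; box has {1,2,4,5,8} → only 6 remains.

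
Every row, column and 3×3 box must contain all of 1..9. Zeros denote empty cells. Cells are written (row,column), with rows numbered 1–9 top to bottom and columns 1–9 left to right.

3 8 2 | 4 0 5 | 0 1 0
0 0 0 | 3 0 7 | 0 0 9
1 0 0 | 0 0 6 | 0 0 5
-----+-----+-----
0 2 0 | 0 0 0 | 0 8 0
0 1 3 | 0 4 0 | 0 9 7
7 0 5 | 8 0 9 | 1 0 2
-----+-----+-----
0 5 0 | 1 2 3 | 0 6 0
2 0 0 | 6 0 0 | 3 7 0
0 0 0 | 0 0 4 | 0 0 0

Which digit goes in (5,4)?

(1,5) = 9: row 1 has {1,2,3,4,5,8}; col 5 has {2,4}; box has {3,4,5,6,7} → only 9 remains.
(1,9) = 6: row 1 has {1,2,3,4,5,8,9}; col 9 has {2,5,7,9}; box has {1,5,9} → only 6 remains.
(3,4) = 2: row 3 has {1,5,6}; col 4 has {1,3,4,6,8}; box has {3,4,5,6,7,9} → only 2 remains.
(3,5) = 8: row 3 has {1,2,5,6}; col 5 has {2,4,9}; box has {2,3,4,5,6,7,9} → only 8 remains.
(4,6) = 1: row 4 has {2,8}; col 6 has {3,4,5,6,7,9}; box has {4,8,9} → only 1 remains.
(5,4) = 5: row 5 has {1,3,4,7,9}; col 4 has {1,2,3,4,6,8}; box has {1,4,8,9} → only 5 remains.

5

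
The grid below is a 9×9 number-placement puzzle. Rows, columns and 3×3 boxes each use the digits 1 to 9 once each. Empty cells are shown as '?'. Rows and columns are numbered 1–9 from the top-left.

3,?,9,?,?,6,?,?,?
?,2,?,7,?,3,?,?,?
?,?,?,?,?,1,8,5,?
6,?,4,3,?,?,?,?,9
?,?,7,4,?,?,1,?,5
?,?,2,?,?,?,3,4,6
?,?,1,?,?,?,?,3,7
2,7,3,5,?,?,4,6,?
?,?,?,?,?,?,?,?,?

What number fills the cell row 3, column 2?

4

row 3, column 3 = 6 (sole candidate).
row 3, column 2 = 4: row 3 has {1,5,6,8}; col 2 has {2,7}; box has {2,3,6,9} → only 4 remains.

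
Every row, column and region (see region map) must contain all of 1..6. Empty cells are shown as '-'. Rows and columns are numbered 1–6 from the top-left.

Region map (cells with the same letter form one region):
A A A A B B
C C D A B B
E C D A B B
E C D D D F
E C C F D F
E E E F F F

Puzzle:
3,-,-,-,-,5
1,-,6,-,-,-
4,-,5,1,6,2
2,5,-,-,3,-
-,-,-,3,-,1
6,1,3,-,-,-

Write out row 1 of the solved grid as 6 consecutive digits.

R2C5 = 4 (sole candidate).
R2C6 = 3 (sole candidate).
R3C2 = 3 (sole candidate).
R4C4 = 4 (sole candidate).
R4C6 = 6 (sole candidate).
R5C1 = 5 (sole candidate).
R5C5 = 2 (sole candidate).
R6C5 = 5 (sole candidate).
R6C6 = 4 (sole candidate).
R1C5 = 1: row 1 has {3,5}; col 5 has {2,3,4,5,6}; region has {2,3,4,5,6} → only 1 remains.
R2C2 = 2 (sole candidate).
R2C4 = 5 (sole candidate).
R4C3 = 1 (sole candidate).
R5C3 = 4 (sole candidate).
R6C4 = 2 (sole candidate).
R1C3 = 2: row 1 has {1,3,5}; col 3 has {1,3,4,5,6}; region has {1,3,5} → only 2 remains.
R1C4 = 6: row 1 has {1,2,3,5}; col 4 has {1,2,3,4,5}; region has {1,2,3,5} → only 6 remains.
R5C2 = 6 (sole candidate).
R1C2 = 4: row 1 has {1,2,3,5,6}; col 2 has {1,2,3,5,6}; region has {1,2,3,5,6} → only 4 remains.

342615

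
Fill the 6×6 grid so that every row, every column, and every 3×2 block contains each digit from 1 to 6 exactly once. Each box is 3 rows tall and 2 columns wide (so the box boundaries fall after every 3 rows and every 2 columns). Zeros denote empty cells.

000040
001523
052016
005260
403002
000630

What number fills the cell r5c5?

r1c3 = 6: row 1 has {4}; col 3 has {1,2,3,5}; box has {1,2,5} → only 6 remains.
r1c4 = 3: row 1 has {4,6}; col 4 has {2,5,6}; box has {1,2,5,6} → only 3 remains.
r1c6 = 5: row 1 has {3,4,6}; col 6 has {2,3,6}; box has {1,2,3,4,6} → only 5 remains.
r2c1 = 6: row 2 has {1,2,3,5}; col 1 has {4}; box has {5} → only 6 remains.
r2c2 = 4: row 2 has {1,2,3,5,6}; col 2 has {5}; box has {5,6} → only 4 remains.
r3c1 = 3: row 3 has {1,2,5,6}; col 1 has {4,6}; box has {4,5,6} → only 3 remains.
r3c4 = 4: row 3 has {1,2,3,5,6}; col 4 has {2,3,5,6}; box has {1,2,3,5,6} → only 4 remains.
r4c1 = 1: row 4 has {2,5,6}; col 1 has {3,4,6}; box has {4} → only 1 remains.
r4c2 = 3: row 4 has {1,2,5,6}; col 2 has {4,5}; box has {1,4} → only 3 remains.
r4c6 = 4: row 4 has {1,2,3,5,6}; col 6 has {2,3,5,6}; box has {2,3,6} → only 4 remains.
r5c2 = 6: row 5 has {2,3,4}; col 2 has {3,4,5}; box has {1,3,4} → only 6 remains.
r5c4 = 1: row 5 has {2,3,4,6}; col 4 has {2,3,4,5,6}; box has {2,3,5,6} → only 1 remains.
r5c5 = 5: row 5 has {1,2,3,4,6}; col 5 has {1,2,3,4,6}; box has {2,3,4,6} → only 5 remains.

5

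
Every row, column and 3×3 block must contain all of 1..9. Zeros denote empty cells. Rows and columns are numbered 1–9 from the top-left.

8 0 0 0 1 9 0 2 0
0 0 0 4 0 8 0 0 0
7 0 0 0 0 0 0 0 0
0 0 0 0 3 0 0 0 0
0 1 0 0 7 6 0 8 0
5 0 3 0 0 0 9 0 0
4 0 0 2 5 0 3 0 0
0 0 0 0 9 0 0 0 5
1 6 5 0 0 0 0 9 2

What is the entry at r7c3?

7

r5c9 = 3 (hidden single in row 5).
r1c4 = 7 (hidden single in box 2).
r1c2 = 3 (hidden single in row 1).
r1c7 = 5 (hidden single in row 1).
r2c8 = 3 (hidden single in row 2).
r2c2 = 5 (hidden single in row 2).
r5c4 = 5 (hidden single in row 5).
r3c6 = 5 (hidden single in row 3).
r3c4 = 3 (hidden single in row 3).
r9c4 = 8 (sole candidate).
r9c5 = 4 (sole candidate).
r9c7 = 7 (sole candidate).
r6c4 = 1 (sole candidate).
r8c4 = 6 (sole candidate).
r9c6 = 3 (sole candidate).
r4c4 = 9 (sole candidate).
r2c9 = 7 (hidden single in row 2).
r4c8 = 5 (hidden single in row 4).
r8c1 = 3 (hidden single in row 8).
r6c5 = 8 (hidden single in column 5).
r6c8 = 7 (hidden single in column 8).
r6c9 = 6 (hidden single in row 6).
r1c9 = 4 (sole candidate).
r4c9 = 1 (sole candidate).
r7c9 = 8 (sole candidate).
r1c3 = 6 (sole candidate).
r3c9 = 9 (sole candidate).
r3c7 = 8 (hidden single in row 3).
r4c1 = 6 (hidden single in row 4).
r7c8 = 6 (hidden single in row 7).
r3c8 = 1 (sole candidate).
r8c8 = 4 (sole candidate).
r2c7 = 6 (sole candidate).
r8c7 = 1 (sole candidate).
r2c5 = 2 (sole candidate).
r3c5 = 6 (sole candidate).
r8c6 = 7 (sole candidate).
r2c1 = 9 (sole candidate).
r2c3 = 1 (sole candidate).
r5c1 = 2 (sole candidate).
r5c7 = 4 (sole candidate).
r6c2 = 4 (sole candidate).
r6c6 = 2 (sole candidate).
r7c6 = 1 (sole candidate).
r3c2 = 2 (sole candidate).
r3c3 = 4 (sole candidate).
r4c6 = 4 (sole candidate).
r4c7 = 2 (sole candidate).
r5c3 = 9 (sole candidate).
r7c3 = 7: row 7 has {1,2,3,4,5,6,8}; col 3 has {1,3,4,5,6,9}; box has {1,3,4,5,6} → only 7 remains.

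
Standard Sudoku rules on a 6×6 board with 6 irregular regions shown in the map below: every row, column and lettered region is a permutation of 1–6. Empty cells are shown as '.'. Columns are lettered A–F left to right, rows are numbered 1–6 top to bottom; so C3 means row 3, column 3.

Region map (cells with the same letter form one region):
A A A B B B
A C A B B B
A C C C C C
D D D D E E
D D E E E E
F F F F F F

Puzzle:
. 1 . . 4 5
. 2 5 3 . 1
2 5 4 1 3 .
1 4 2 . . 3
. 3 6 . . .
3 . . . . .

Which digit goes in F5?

2

A1 = 6: row 1 has {1,4,5}; col 1 has {1,2,3}; region has {1,2,5} → only 6 remains.
C1 = 3: row 1 has {1,4,5,6}; col 3 has {2,4,5,6}; region has {1,2,5,6} → only 3 remains.
D1 = 2: row 1 has {1,3,4,5,6}; col 4 has {1,3}; region has {1,3,4,5} → only 2 remains.
A2 = 4: row 2 has {1,2,3,5}; col 1 has {1,2,3,6}; region has {1,2,3,5,6} → only 4 remains.
E2 = 6: row 2 has {1,2,3,4,5}; col 5 has {3,4}; region has {1,2,3,4,5} → only 6 remains.
F3 = 6: row 3 has {1,2,3,4,5}; col 6 has {1,3,5}; region has {1,2,3,4,5} → only 6 remains.
E4 = 5: row 4 has {1,2,3,4}; col 5 has {3,4,6}; region has {3,6} → only 5 remains.
A5 = 5: row 5 has {3,6}; col 1 has {1,2,3,4,6}; region has {1,2,3,4} → only 5 remains.
D5 = 4: row 5 has {3,5,6}; col 4 has {1,2,3}; region has {3,5,6} → only 4 remains.
F5 = 2: row 5 has {3,4,5,6}; col 6 has {1,3,5,6}; region has {3,4,5,6} → only 2 remains.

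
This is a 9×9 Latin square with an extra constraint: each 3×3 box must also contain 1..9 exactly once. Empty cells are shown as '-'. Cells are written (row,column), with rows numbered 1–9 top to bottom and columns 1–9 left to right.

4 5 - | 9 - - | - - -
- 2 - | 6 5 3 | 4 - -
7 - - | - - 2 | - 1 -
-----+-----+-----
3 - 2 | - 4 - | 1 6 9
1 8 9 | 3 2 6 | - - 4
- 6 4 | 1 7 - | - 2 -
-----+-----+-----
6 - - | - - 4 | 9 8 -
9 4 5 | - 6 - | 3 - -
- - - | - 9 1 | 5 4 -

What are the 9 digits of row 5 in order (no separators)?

(2,1) = 8: row 2 has {2,3,4,5,6}; col 1 has {1,3,4,6,7,9}; box has {2,4,5,7} → only 8 remains.
(2,3) = 1: row 2 has {2,3,4,5,6,8}; col 3 has {2,4,5,9}; box has {2,4,5,7,8} → only 1 remains.
(2,9) = 7: row 2 has {1,2,3,4,5,6,8}; col 9 has {4,9}; box has {1,4} → only 7 remains.
(3,5) = 8: row 3 has {1,2,7}; col 5 has {2,4,5,6,7,9}; box has {2,3,5,6,9} → only 8 remains.
(3,7) = 6: row 3 has {1,2,7,8}; col 7 has {1,3,4,5,9}; box has {1,4,7} → only 6 remains.
(4,2) = 7: row 4 has {1,2,3,4,6,9}; col 2 has {2,4,5,6,8}; box has {1,2,3,4,6,8,9} → only 7 remains.
(5,7) = 7: row 5 has {1,2,3,4,6,8,9}; col 7 has {1,3,4,5,6,9}; box has {1,2,4,6,9} → only 7 remains.
(5,8) = 5: row 5 has {1,2,3,4,6,7,8,9}; col 8 has {1,2,4,6,8}; box has {1,2,4,6,7,9} → only 5 remains.

189326754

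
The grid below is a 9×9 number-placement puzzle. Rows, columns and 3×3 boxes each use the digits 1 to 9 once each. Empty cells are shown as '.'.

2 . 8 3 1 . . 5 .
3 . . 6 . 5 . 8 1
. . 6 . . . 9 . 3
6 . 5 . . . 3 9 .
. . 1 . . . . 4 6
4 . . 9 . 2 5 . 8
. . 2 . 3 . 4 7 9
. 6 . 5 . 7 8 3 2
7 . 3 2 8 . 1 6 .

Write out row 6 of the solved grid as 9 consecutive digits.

437962518

r3c8 = 2: row 3 has {3,6,9}; col 8 has {3,4,5,6,7,8,9}; box has {1,3,5,8,9} → only 2 remains.
r4c9 = 7: row 4 has {3,5,6,9}; col 9 has {1,2,3,6,8,9}; box has {3,4,5,6,8,9} → only 7 remains.
r5c7 = 2: row 5 has {1,4,6}; col 7 has {1,3,4,5,8,9}; box has {3,4,5,6,7,8,9} → only 2 remains.
r6c3 = 7: row 6 has {2,4,5,8,9}; col 3 has {1,2,3,5,6,8}; box has {1,4,5,6} → only 7 remains.
r6c5 = 6: row 6 has {2,4,5,7,8,9}; col 5 has {1,3,8}; box has {2,9} → only 6 remains.
r6c8 = 1: row 6 has {2,4,5,6,7,8,9}; col 8 has {2,3,4,5,6,7,8,9}; box has {2,3,4,5,6,7,8,9} → only 1 remains.
r7c4 = 1: row 7 has {2,3,4,7,9}; col 4 has {2,3,5,6,9}; box has {2,3,5,7,8} → only 1 remains.
r7c6 = 6: row 7 has {1,2,3,4,7,9}; col 6 has {2,5,7}; box has {1,2,3,5,7,8} → only 6 remains.
r9c9 = 5: row 9 has {1,2,3,6,7,8}; col 9 has {1,2,3,6,7,8,9}; box has {1,2,3,4,6,7,8,9} → only 5 remains.
r1c9 = 4: row 1 has {1,2,3,5,8}; col 9 has {1,2,3,5,6,7,8,9}; box has {1,2,3,5,8,9} → only 4 remains.
r2c7 = 7: row 2 has {1,3,5,6,8}; col 7 has {1,2,3,4,5,8,9}; box has {1,2,3,4,5,8,9} → only 7 remains.
r4c5 = 4: row 4 has {3,5,6,7,9}; col 5 has {1,3,6,8}; box has {2,6,9} → only 4 remains.
r6c2 = 3: row 6 has {1,2,4,5,6,7,8,9}; col 2 has {6}; box has {1,4,5,6,7} → only 3 remains.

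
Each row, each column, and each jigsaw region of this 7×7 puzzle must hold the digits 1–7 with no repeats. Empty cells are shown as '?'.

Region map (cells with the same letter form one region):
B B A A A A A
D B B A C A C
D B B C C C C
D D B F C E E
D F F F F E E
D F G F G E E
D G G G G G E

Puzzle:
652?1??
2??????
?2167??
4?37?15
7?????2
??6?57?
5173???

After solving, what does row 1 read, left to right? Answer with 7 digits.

6524137

r1c4 = 4: row 1 has {1,2,5,6}; col 4 has {3,6,7}; region has {1,2} → only 4 remains.
r1c6 = 3: row 1 has {1,2,4,5,6}; col 6 has {1,7}; region has {1,2,4} → only 3 remains.
r1c7 = 7: row 1 has {1,2,3,4,5,6}; col 7 has {2,5}; region has {1,2,3,4} → only 7 remains.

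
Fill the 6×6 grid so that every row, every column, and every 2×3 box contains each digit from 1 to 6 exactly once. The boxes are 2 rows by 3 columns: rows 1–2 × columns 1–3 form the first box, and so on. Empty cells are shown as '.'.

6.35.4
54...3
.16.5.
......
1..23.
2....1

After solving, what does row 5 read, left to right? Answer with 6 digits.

164235

R1C2 = 2 (sole candidate).
R1C5 = 1 (sole candidate).
R2C3 = 1 (sole candidate).
R2C4 = 6 (sole candidate).
R2C5 = 2 (sole candidate).
R3C6 = 2 (sole candidate).
R4C6 = 6 (sole candidate).
R5C6 = 5: row 5 has {1,2,3}; col 6 has {1,2,3,4,6}; box has {1,2,3} → only 5 remains.
R6C4 = 4 (sole candidate).
R6C5 = 6 (sole candidate).
R3C4 = 3 (sole candidate).
R4C4 = 1 (sole candidate).
R4C5 = 4 (sole candidate).
R5C2 = 6: row 5 has {1,2,3,5}; col 2 has {1,2,4}; box has {1,2} → only 6 remains.
R5C3 = 4: row 5 has {1,2,3,5,6}; col 3 has {1,3,6}; box has {1,2,6} → only 4 remains.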